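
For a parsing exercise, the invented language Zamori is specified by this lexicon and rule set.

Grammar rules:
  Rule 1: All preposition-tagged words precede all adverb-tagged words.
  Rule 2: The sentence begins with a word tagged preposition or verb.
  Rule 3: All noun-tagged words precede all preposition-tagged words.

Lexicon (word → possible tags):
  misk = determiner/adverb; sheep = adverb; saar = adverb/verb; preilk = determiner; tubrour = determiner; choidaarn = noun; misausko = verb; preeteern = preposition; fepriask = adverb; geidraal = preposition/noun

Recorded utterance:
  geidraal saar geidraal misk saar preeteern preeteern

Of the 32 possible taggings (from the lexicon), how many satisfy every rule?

1

Candidates per position — 1:geidraal {preposition,noun}; 2:saar {adverb,verb}; 3:geidraal {preposition,noun}; 4:misk {determiner,adverb}; 5:saar {adverb,verb}; 6:preeteern {preposition}; 7:preeteern {preposition}.
There are 32 candidate sequences in total.
The sequences that satisfy every rule: preposition verb preposition determiner verb preposition preposition.
Count = 1.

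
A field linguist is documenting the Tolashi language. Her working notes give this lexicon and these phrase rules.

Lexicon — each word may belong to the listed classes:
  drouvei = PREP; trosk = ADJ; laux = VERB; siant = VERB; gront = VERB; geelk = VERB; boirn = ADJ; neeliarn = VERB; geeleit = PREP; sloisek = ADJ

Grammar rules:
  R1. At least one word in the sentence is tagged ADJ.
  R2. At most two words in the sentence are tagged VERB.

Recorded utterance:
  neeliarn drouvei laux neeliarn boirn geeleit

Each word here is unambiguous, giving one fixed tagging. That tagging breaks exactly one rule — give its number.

Fixed tagging: VERB PREP VERB VERB ADJ PREP.
Rule check: R1 ok, R2 fails.
Only rule 2 fails.

2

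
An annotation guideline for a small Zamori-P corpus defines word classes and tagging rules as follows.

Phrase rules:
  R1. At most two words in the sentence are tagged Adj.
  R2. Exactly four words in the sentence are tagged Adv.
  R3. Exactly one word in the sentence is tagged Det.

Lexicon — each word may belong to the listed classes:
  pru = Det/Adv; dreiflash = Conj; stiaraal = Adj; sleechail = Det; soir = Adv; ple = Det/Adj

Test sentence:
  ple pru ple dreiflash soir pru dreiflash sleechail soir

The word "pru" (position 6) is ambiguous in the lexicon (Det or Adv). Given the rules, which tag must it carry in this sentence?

Candidates per position — 1:ple {Det,Adj}; 2:pru {Det,Adv}; 3:ple {Det,Adj}; 4:dreiflash {Conj}; 5:soir {Adv}; 6:pru {Det,Adv}; 7:dreiflash {Conj}; 8:sleechail {Det}; 9:soir {Adv}.
Position 1: Det is ruled out by rule 3; that leaves Adj.
Position 2: Det is ruled out by rule 2; that leaves Adv.
Position 3: Det is ruled out by rule 3; that leaves Adj.
Position 6: Det is ruled out by rule 2; that leaves Adv.
So the tagging must be: Adj Adv Adj Conj Adv Adv Conj Det Adv.
Rule-by-rule: rule 1 ✓; rule 2 ✓; rule 3 ✓.

Adv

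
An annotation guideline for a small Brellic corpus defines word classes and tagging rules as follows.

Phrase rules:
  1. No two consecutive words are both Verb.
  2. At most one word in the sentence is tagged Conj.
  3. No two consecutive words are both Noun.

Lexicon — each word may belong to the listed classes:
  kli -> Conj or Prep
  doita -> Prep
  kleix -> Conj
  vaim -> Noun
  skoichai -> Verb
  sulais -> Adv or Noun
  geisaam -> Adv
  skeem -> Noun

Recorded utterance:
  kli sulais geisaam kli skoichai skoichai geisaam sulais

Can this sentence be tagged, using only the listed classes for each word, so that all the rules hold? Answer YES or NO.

NO

Candidates per position — 1:kli {Conj,Prep}; 2:sulais {Adv,Noun}; 3:geisaam {Adv}; 4:kli {Conj,Prep}; 5:skoichai {Verb}; 6:skoichai {Verb}; 7:geisaam {Adv}; 8:sulais {Adv,Noun}.
Rule 1 cannot be satisfied by any choice of tags from the lexicon.
So there is no consistent tagging.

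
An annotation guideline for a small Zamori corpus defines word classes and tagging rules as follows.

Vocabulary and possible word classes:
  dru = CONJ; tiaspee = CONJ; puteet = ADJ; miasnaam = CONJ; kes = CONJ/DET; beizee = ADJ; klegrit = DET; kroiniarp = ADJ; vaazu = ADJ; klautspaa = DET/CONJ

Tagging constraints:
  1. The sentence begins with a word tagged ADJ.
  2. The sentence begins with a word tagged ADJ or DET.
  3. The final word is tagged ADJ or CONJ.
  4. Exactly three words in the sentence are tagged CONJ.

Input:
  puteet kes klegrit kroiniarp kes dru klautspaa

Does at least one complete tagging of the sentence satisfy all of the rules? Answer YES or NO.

YES

Candidates per position — 1:puteet {ADJ}; 2:kes {CONJ,DET}; 3:klegrit {DET}; 4:kroiniarp {ADJ}; 5:kes {CONJ,DET}; 6:dru {CONJ}; 7:klautspaa {DET,CONJ}.
One satisfying assignment: ADJ DET DET ADJ CONJ CONJ CONJ.
Checking: rule 1 ✓; rule 2 ✓; rule 3 ✓; rule 4 ✓.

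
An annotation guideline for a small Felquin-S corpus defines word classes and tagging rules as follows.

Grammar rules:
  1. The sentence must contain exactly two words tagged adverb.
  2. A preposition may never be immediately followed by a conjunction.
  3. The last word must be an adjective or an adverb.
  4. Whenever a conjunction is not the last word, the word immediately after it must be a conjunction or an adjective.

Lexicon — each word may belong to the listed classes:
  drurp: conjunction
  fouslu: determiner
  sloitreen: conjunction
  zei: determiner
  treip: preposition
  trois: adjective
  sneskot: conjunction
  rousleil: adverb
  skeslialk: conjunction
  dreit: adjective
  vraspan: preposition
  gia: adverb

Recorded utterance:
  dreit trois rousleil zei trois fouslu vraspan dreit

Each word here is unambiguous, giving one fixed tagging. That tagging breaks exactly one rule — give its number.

Fixed tagging: adjective adjective adverb determiner adjective determiner preposition adjective.
Checking each rule: R1 ✗, R2 ✓, R3 ✓, R4 ✓.
Only rule 1 fails.

1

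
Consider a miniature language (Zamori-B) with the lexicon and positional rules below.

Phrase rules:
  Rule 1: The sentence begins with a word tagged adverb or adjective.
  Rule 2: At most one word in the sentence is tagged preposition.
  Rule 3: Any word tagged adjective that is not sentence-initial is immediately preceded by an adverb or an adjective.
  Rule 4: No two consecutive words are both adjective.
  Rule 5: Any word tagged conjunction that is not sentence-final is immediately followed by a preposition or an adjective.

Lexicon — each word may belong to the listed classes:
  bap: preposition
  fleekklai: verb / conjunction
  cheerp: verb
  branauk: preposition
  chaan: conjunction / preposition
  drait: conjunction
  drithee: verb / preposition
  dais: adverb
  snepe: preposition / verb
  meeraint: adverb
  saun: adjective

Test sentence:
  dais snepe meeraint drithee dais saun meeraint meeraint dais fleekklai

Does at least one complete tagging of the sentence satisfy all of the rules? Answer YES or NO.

YES

Candidates per position — 1:dais {adverb}; 2:snepe {preposition,verb}; 3:meeraint {adverb}; 4:drithee {verb,preposition}; 5:dais {adverb}; 6:saun {adjective}; 7:meeraint {adverb}; 8:meeraint {adverb}; 9:dais {adverb}; 10:fleekklai {verb,conjunction}.
One satisfying assignment: adverb preposition adverb verb adverb adjective adverb adverb adverb verb.
Checking: rule 1 ok; rule 2 ok; rule 3 ok; rule 4 ok; rule 5 ok.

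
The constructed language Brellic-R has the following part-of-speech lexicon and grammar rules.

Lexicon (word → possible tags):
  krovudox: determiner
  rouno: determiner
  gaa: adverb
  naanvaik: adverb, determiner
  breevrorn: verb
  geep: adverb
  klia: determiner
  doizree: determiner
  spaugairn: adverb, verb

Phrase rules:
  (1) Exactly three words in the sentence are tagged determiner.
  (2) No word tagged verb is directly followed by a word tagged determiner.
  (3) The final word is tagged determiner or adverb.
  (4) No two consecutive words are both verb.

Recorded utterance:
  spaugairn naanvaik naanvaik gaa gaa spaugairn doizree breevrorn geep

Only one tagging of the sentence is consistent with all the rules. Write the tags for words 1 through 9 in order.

adverb determiner determiner adverb adverb adverb determiner verb adverb

Candidates per position — 1:spaugairn {adverb,verb}; 2:naanvaik {adverb,determiner}; 3:naanvaik {adverb,determiner}; 4:gaa {adverb}; 5:gaa {adverb}; 6:spaugairn {adverb,verb}; 7:doizree {determiner}; 8:breevrorn {verb}; 9:geep {adverb}.
Word 2 cannot be adverb — rule 1 would then fail for every completion. It is determiner.
Word 3 cannot be adverb — rule 1 would then fail for every completion. It is determiner.
Word 6 cannot be verb — rule 2 would then fail for every completion. It is adverb.
Word 1 cannot be verb — rule 2 would then fail for every completion. It is adverb.
That leaves exactly one tagging: adverb determiner determiner adverb adverb adverb determiner verb adverb.
Checking: rule 1 ok; rule 2 ok; rule 3 ok; rule 4 ok.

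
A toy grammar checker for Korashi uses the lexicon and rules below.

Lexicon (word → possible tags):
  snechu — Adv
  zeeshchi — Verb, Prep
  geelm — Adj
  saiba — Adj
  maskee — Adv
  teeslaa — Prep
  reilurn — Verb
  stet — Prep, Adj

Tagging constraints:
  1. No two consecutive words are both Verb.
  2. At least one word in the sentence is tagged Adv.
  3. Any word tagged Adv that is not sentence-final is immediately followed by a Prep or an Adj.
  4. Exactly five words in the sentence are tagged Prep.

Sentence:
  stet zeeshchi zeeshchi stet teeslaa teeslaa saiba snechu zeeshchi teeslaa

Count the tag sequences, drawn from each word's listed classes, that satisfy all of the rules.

2

Candidates per position — 1:stet {Prep,Adj}; 2:zeeshchi {Verb,Prep}; 3:zeeshchi {Verb,Prep}; 4:stet {Prep,Adj}; 5:teeslaa {Prep}; 6:teeslaa {Prep}; 7:saiba {Adj}; 8:snechu {Adv}; 9:zeeshchi {Verb,Prep}; 10:teeslaa {Prep}.
There are 32 candidate sequences in total.
The sequences that satisfy every rule: Adj Verb Prep Adj Prep Prep Adj Adv Prep Prep; Adj Prep Verb Adj Prep Prep Adj Adv Prep Prep.
Count = 2.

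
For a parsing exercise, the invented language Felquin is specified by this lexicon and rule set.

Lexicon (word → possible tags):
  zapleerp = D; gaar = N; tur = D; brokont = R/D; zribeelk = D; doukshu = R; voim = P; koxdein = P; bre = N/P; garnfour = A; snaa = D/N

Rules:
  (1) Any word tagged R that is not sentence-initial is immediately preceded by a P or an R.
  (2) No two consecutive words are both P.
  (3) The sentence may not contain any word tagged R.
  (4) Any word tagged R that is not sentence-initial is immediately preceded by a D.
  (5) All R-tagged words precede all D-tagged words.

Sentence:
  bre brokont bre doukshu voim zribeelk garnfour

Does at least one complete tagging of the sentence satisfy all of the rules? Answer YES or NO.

Candidates per position — 1:bre {N,P}; 2:brokont {R,D}; 3:bre {N,P}; 4:doukshu {R}; 5:voim {P}; 6:zribeelk {D}; 7:garnfour {A}.
Rule 3 cannot be satisfied by any choice of tags from the lexicon.
So there is no consistent tagging.

NO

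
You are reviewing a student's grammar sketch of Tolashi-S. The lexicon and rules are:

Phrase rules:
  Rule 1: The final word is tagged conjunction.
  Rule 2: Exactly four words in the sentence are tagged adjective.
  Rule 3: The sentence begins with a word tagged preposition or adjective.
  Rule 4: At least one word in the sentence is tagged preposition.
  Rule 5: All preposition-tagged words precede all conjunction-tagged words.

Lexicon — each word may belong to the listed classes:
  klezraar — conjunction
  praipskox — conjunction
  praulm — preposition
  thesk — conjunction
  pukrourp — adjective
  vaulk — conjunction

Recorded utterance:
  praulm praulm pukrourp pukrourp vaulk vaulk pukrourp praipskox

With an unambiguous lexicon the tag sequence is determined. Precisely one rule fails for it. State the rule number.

2

Fixed tagging: preposition preposition adjective adjective conjunction conjunction adjective conjunction.
Applying the rules: R1 ok, R2 fails, R3 ok, R4 ok, R5 ok.
Only rule 2 fails.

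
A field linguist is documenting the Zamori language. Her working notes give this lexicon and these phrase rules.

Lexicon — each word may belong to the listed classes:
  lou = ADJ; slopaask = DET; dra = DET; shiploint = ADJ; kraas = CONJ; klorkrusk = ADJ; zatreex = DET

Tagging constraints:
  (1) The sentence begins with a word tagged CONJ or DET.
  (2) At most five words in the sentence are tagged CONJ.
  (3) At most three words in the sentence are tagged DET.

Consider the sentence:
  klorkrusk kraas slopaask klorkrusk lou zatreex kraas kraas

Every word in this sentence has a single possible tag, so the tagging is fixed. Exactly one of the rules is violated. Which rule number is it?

Fixed tagging: ADJ CONJ DET ADJ ADJ DET CONJ CONJ.
Checking each rule: R1 ✗, R2 ✓, R3 ✓.
Only rule 1 fails.

1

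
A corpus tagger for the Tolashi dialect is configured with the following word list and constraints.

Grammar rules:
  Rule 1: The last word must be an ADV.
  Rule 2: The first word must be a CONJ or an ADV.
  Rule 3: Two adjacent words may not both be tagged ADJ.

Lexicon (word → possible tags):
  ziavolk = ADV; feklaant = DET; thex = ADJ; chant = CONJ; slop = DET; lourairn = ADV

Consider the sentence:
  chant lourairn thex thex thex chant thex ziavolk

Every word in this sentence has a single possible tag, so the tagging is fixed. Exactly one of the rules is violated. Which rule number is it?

Fixed tagging: CONJ ADV ADJ ADJ ADJ CONJ ADJ ADV.
Rule check: R1 pass, R2 pass, R3 fail.
Only rule 3 fails.

3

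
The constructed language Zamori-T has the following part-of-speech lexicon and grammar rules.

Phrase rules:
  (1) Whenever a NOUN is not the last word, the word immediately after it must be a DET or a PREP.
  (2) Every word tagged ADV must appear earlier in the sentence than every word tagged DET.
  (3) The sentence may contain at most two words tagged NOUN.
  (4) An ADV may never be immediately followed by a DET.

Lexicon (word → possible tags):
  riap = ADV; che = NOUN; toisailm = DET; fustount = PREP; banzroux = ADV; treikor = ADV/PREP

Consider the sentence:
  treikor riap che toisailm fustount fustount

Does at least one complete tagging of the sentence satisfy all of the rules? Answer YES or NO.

Candidates per position — 1:treikor {ADV,PREP}; 2:riap {ADV}; 3:che {NOUN}; 4:toisailm {DET}; 5:fustount {PREP}; 6:fustount {PREP}.
One satisfying assignment: PREP ADV NOUN DET PREP PREP.
Checking: rule 1 satisfied; rule 2 satisfied; rule 3 satisfied; rule 4 satisfied.

YES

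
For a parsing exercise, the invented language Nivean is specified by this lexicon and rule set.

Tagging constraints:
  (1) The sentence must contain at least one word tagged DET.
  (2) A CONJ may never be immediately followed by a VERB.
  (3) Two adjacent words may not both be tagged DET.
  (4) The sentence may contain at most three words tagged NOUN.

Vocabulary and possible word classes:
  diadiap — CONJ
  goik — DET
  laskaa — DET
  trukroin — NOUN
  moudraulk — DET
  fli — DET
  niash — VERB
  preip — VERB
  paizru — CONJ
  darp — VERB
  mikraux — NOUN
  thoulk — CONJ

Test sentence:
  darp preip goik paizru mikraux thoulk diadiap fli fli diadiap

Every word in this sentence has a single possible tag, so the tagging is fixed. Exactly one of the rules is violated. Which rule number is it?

Fixed tagging: VERB VERB DET CONJ NOUN CONJ CONJ DET DET CONJ.
Rule check: R1 ok, R2 ok, R3 fails, R4 ok.
Only rule 3 fails.

3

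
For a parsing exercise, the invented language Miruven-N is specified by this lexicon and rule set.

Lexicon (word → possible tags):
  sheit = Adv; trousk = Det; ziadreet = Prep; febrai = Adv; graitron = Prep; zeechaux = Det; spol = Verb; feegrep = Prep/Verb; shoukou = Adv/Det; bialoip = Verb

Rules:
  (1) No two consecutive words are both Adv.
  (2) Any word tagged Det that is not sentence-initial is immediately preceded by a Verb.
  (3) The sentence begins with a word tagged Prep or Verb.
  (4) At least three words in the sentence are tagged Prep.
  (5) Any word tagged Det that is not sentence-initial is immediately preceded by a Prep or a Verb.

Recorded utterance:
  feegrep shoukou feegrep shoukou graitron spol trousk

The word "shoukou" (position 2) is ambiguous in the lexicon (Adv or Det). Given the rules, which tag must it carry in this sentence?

Adv

Candidates per position — 1:feegrep {Prep,Verb}; 2:shoukou {Adv,Det}; 3:feegrep {Prep,Verb}; 4:shoukou {Adv,Det}; 5:graitron {Prep}; 6:spol {Verb}; 7:trousk {Det}.
Position 1: Verb is ruled out by rule 4; that leaves Prep.
Position 2: Det is ruled out by rule 2; that leaves Adv.
Position 3: Verb is ruled out by rule 4; that leaves Prep.
Position 4: Det is ruled out by rule 2; that leaves Adv.
The unique satisfying tagging is: Prep Adv Prep Adv Prep Verb Det.
Check: rule 1 ✓; rule 2 ✓; rule 3 ✓; rule 4 ✓; rule 5 ✓.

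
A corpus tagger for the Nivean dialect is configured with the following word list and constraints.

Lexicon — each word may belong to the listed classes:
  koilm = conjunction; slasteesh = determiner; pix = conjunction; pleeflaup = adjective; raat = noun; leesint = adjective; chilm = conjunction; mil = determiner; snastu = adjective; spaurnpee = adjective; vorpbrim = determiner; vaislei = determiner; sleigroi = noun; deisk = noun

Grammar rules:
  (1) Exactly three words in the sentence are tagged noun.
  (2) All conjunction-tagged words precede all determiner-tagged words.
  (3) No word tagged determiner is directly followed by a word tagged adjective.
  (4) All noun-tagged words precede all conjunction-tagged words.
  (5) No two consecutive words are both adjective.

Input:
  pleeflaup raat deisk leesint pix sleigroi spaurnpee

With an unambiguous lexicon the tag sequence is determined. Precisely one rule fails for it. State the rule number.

4

Fixed tagging: adjective noun noun adjective conjunction noun adjective.
Applying the rules: R1 pass, R2 pass, R3 pass, R4 fail, R5 pass.
Only rule 4 fails.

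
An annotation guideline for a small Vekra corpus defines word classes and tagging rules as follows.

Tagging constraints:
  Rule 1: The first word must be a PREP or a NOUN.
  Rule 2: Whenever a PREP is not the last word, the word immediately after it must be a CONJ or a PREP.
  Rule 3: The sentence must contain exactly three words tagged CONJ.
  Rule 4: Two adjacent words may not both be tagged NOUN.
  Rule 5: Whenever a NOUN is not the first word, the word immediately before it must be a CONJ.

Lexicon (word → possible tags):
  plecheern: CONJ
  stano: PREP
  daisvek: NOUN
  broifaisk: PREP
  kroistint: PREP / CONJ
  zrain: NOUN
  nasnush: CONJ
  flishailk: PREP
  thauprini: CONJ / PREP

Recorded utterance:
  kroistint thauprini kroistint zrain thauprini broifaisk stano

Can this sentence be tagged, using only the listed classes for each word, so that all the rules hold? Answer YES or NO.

Candidates per position — 1:kroistint {PREP,CONJ}; 2:thauprini {CONJ,PREP}; 3:kroistint {PREP,CONJ}; 4:zrain {NOUN}; 5:thauprini {CONJ,PREP}; 6:broifaisk {PREP}; 7:stano {PREP}.
One satisfying assignment: PREP CONJ CONJ NOUN CONJ PREP PREP.
Checking: rule 1 holds; rule 2 holds; rule 3 holds; rule 4 holds; rule 5 holds.

YES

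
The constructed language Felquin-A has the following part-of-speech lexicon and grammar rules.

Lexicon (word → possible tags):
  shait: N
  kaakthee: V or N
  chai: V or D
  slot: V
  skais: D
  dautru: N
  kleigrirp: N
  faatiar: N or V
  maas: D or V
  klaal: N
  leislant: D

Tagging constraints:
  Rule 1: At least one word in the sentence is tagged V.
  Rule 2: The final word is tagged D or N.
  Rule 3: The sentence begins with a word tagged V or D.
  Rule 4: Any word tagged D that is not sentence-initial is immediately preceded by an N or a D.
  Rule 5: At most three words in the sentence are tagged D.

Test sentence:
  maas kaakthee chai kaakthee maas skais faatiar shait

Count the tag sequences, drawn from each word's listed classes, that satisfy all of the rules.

Candidates per position — 1:maas {D,V}; 2:kaakthee {V,N}; 3:chai {V,D}; 4:kaakthee {V,N}; 5:maas {D,V}; 6:skais {D}; 7:faatiar {N,V}; 8:shait {N}.
There are 64 candidate sequences in total.
Checking each against the rules leaves 10 sequences.
Count = 10.

10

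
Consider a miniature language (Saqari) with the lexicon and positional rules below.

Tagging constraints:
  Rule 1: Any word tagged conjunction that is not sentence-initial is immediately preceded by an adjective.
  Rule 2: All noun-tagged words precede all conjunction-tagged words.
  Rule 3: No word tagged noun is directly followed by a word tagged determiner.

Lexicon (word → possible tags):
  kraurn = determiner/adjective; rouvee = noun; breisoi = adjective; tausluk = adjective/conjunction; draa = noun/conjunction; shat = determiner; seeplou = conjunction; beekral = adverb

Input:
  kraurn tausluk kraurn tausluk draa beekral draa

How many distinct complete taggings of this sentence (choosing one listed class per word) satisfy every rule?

Candidates per position — 1:kraurn {determiner,adjective}; 2:tausluk {adjective,conjunction}; 3:kraurn {determiner,adjective}; 4:tausluk {adjective,conjunction}; 5:draa {noun,conjunction}; 6:beekral {adverb}; 7:draa {noun,conjunction}.
There are 64 candidate sequences in total.
The sequences that satisfy every rule: determiner adjective determiner adjective noun adverb noun; determiner adjective adjective adjective noun adverb noun; adjective adjective determiner adjective noun adverb noun; adjective adjective adjective adjective noun adverb noun.
Count = 4.

4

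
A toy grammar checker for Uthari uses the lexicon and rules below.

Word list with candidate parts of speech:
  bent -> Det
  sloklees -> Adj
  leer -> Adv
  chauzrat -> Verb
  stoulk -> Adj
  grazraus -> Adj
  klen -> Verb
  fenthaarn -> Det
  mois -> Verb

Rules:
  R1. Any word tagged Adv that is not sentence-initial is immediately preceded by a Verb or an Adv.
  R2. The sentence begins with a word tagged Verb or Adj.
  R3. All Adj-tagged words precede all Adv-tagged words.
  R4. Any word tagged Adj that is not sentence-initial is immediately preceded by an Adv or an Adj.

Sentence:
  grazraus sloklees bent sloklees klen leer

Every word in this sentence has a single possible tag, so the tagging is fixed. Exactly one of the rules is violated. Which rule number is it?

Fixed tagging: Adj Adj Det Adj Verb Adv.
Rule check: R1 pass, R2 pass, R3 pass, R4 fail.
Only rule 4 fails.

4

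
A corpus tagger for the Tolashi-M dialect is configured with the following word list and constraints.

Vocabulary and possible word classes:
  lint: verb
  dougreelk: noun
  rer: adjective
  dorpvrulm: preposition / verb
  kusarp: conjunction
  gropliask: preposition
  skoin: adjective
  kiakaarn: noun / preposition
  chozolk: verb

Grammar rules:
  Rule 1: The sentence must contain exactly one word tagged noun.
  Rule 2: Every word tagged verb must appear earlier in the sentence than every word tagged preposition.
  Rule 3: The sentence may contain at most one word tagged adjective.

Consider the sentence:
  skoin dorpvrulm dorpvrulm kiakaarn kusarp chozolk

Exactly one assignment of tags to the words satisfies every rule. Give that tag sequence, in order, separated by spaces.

Candidates per position — 1:skoin {adjective}; 2:dorpvrulm {preposition,verb}; 3:dorpvrulm {preposition,verb}; 4:kiakaarn {noun,preposition}; 5:kusarp {conjunction}; 6:chozolk {verb}.
Word 2 cannot be preposition — rule 2 would then fail for every completion. It is verb.
Word 3 cannot be preposition — rule 2 would then fail for every completion. It is verb.
Word 4 cannot be preposition — rule 1 would then fail for every completion. It is noun.
The only consistent sequence is: adjective verb verb noun conjunction verb.
Verifying each rule — rule 1 holds; rule 2 holds; rule 3 holds.

adjective verb verb noun conjunction verb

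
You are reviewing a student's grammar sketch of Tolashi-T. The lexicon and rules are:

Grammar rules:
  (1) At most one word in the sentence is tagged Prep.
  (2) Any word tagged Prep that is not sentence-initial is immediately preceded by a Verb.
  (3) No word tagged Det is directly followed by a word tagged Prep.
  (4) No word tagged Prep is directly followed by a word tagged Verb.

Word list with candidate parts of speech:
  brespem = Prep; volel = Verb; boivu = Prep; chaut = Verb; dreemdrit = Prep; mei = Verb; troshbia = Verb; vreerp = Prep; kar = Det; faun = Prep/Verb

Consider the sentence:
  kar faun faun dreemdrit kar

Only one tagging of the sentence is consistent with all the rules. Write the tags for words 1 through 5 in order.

Candidates per position — 1:kar {Det}; 2:faun {Prep,Verb}; 3:faun {Prep,Verb}; 4:dreemdrit {Prep}; 5:kar {Det}.
Position 2: tagging it Prep would leave rule 1 unsatisfiable, so it must be Verb.
Position 3: tagging it Prep would leave rule 1 unsatisfiable, so it must be Verb.
The only consistent sequence is: Det Verb Verb Prep Det.
Rule-by-rule: rule 1 ok; rule 2 ok; rule 3 ok; rule 4 ok.

Det Verb Verb Prep Det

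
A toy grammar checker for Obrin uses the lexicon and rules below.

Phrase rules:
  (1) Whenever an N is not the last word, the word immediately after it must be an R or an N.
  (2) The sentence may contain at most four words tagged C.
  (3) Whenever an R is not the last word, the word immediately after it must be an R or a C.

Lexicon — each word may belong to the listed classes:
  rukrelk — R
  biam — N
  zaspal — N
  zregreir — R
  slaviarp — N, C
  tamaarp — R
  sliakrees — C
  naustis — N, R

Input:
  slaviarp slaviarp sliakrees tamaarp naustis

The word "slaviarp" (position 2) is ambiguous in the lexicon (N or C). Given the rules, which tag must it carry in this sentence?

C

Candidates per position — 1:slaviarp {N,C}; 2:slaviarp {N,C}; 3:sliakrees {C}; 4:tamaarp {R}; 5:naustis {N,R}.
Position 1: N is ruled out by rule 1; that leaves C.
Position 2: N is ruled out by rule 1; that leaves C.
Position 5: N is ruled out by rule 3; that leaves R.
The unique satisfying tagging is: C C C R R.
Checking: rule 1 ok; rule 2 ok; rule 3 ok.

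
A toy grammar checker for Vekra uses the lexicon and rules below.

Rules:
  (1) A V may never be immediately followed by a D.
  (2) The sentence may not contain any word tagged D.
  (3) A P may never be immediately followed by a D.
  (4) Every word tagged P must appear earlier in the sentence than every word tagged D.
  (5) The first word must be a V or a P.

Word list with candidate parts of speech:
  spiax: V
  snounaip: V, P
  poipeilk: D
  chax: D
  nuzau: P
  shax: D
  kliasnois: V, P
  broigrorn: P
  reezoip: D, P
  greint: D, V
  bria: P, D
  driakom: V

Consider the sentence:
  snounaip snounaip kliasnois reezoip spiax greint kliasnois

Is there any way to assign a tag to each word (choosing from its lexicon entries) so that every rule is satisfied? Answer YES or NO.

YES

Candidates per position — 1:snounaip {V,P}; 2:snounaip {V,P}; 3:kliasnois {V,P}; 4:reezoip {D,P}; 5:spiax {V}; 6:greint {D,V}; 7:kliasnois {V,P}.
One satisfying assignment: V V P P V V P.
Rule-by-rule: rule 1 holds; rule 2 holds; rule 3 holds; rule 4 holds; rule 5 holds.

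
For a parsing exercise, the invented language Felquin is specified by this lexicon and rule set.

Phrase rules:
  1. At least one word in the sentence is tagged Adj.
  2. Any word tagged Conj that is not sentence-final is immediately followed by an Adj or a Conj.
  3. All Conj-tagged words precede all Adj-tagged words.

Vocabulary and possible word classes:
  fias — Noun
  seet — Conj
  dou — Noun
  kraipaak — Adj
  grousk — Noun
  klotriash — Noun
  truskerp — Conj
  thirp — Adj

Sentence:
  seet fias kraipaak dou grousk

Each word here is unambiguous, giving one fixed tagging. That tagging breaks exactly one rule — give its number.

Fixed tagging: Conj Noun Adj Noun Noun.
Checking each rule: R1 ✓, R2 ✗, R3 ✓.
Only rule 2 fails.

2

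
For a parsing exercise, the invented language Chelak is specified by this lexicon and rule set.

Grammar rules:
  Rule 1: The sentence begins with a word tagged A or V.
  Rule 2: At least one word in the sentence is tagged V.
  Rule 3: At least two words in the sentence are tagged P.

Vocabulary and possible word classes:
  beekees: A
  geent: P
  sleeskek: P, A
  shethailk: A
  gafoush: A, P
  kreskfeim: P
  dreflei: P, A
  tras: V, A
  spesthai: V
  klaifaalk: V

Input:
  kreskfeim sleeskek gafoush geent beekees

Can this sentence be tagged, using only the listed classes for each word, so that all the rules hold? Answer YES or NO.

Candidates per position — 1:kreskfeim {P}; 2:sleeskek {P,A}; 3:gafoush {A,P}; 4:geent {P}; 5:beekees {A}.
Rule 1 cannot be satisfied by any choice of tags from the lexicon.
So there is no consistent tagging.

NO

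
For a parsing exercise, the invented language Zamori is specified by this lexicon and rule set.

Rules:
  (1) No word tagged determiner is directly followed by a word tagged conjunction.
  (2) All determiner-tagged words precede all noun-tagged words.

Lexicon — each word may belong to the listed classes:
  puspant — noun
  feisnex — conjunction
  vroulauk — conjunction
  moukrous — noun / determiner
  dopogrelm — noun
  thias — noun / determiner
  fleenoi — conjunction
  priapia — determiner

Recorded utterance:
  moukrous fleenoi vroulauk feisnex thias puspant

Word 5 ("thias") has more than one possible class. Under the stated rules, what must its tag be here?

Candidates per position — 1:moukrous {noun,determiner}; 2:fleenoi {conjunction}; 3:vroulauk {conjunction}; 4:feisnex {conjunction}; 5:thias {noun,determiner}; 6:puspant {noun}.
If word 1 were determiner, no tagging could satisfy rule 1; so word 1 is noun.
If word 5 were determiner, no tagging could satisfy rule 2; so word 5 is noun.
That leaves exactly one tagging: noun conjunction conjunction conjunction noun noun.
Verifying each rule — rule 1 ok; rule 2 ok.

noun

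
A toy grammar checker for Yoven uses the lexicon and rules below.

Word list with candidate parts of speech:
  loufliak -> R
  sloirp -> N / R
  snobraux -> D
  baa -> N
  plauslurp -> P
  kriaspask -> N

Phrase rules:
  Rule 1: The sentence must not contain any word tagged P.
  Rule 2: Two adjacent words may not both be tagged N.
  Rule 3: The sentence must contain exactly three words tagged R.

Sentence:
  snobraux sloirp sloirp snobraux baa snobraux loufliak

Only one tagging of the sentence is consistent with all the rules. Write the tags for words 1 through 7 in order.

Candidates per position — 1:snobraux {D}; 2:sloirp {N,R}; 3:sloirp {N,R}; 4:snobraux {D}; 5:baa {N}; 6:snobraux {D}; 7:loufliak {R}.
Word 2 cannot be N — rule 3 would then fail for every completion. It is R.
Word 3 cannot be N — rule 3 would then fail for every completion. It is R.
The unique satisfying tagging is: D R R D N D R.
Checking: rule 1 holds; rule 2 holds; rule 3 holds.

D R R D N D R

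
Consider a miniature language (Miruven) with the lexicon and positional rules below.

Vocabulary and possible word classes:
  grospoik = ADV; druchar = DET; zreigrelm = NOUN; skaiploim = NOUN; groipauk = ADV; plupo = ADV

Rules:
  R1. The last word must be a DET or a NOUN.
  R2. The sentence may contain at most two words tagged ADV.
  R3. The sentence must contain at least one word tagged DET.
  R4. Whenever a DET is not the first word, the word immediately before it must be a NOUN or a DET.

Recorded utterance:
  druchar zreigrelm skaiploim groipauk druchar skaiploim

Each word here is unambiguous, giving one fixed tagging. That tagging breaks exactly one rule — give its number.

Fixed tagging: DET NOUN NOUN ADV DET NOUN.
Applying the rules: R1 holds, R2 holds, R3 holds, R4 violated.
Only rule 4 fails.

4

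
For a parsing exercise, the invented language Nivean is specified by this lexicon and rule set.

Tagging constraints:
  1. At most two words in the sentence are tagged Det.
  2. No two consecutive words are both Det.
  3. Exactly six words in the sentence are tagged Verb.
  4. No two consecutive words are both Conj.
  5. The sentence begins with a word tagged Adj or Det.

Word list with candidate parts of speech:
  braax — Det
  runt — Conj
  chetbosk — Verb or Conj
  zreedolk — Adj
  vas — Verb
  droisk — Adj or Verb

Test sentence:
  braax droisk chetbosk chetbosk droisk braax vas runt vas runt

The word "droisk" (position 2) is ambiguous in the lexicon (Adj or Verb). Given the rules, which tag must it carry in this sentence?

Candidates per position — 1:braax {Det}; 2:droisk {Adj,Verb}; 3:chetbosk {Verb,Conj}; 4:chetbosk {Verb,Conj}; 5:droisk {Adj,Verb}; 6:braax {Det}; 7:vas {Verb}; 8:runt {Conj}; 9:vas {Verb}; 10:runt {Conj}.
Word 2 cannot be Adj — rule 3 would then fail for every completion. It is Verb.
Word 3 cannot be Conj — rule 3 would then fail for every completion. It is Verb.
Word 4 cannot be Conj — rule 3 would then fail for every completion. It is Verb.
Word 5 cannot be Adj — rule 3 would then fail for every completion. It is Verb.
The unique satisfying tagging is: Det Verb Verb Verb Verb Det Verb Conj Verb Conj.
Checking: rule 1 ok; rule 2 ok; rule 3 ok; rule 4 ok; rule 5 ok.

Verb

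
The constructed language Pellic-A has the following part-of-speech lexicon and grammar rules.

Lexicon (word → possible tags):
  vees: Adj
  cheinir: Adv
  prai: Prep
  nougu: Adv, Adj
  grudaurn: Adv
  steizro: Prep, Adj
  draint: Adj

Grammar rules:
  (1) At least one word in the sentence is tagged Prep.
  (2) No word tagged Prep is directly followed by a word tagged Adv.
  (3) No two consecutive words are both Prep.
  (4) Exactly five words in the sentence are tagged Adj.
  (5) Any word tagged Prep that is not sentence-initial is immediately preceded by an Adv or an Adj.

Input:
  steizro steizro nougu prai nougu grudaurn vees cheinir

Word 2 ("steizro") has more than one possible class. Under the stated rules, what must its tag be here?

Candidates per position — 1:steizro {Prep,Adj}; 2:steizro {Prep,Adj}; 3:nougu {Adv,Adj}; 4:prai {Prep}; 5:nougu {Adv,Adj}; 6:grudaurn {Adv}; 7:vees {Adj}; 8:cheinir {Adv}.
Position 1: tagging it Prep would leave rule 4 unsatisfiable, so it must be Adj.
Position 2: tagging it Prep would leave rule 4 unsatisfiable, so it must be Adj.
Position 3: tagging it Adv would leave rule 4 unsatisfiable, so it must be Adj.
Position 5: tagging it Adv would leave rule 2 unsatisfiable, so it must be Adj.
So the tagging must be: Adj Adj Adj Prep Adj Adv Adj Adv.
Check: rule 1 holds; rule 2 holds; rule 3 holds; rule 4 holds; rule 5 holds.

Adj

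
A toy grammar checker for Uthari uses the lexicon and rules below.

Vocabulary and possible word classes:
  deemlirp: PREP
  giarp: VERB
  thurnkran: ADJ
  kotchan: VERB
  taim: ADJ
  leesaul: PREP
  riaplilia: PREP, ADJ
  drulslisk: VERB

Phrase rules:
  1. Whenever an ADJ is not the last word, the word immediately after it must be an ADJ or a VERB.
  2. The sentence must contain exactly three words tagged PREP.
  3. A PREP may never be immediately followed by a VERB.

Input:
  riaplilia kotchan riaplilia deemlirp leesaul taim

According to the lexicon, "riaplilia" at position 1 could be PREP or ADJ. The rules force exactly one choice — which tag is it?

ADJ

Candidates per position — 1:riaplilia {PREP,ADJ}; 2:kotchan {VERB}; 3:riaplilia {PREP,ADJ}; 4:deemlirp {PREP}; 5:leesaul {PREP}; 6:taim {ADJ}.
At position 1, choosing PREP makes rule 3 impossible to satisfy; hence ADJ.
At position 3, choosing ADJ makes rule 1 impossible to satisfy; hence PREP.
So the tagging must be: ADJ VERB PREP PREP PREP ADJ.
Verifying each rule — rule 1 satisfied; rule 2 satisfied; rule 3 satisfied.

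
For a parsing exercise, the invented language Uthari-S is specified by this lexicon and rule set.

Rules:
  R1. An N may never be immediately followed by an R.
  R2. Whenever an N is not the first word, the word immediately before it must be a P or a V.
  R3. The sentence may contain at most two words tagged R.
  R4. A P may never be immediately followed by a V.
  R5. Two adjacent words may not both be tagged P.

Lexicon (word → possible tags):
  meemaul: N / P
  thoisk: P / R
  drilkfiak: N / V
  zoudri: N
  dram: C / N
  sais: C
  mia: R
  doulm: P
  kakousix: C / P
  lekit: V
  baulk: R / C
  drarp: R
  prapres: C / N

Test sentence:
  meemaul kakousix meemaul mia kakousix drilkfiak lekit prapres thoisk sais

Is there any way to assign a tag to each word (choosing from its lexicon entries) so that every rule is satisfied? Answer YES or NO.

YES

Candidates per position — 1:meemaul {N,P}; 2:kakousix {C,P}; 3:meemaul {N,P}; 4:mia {R}; 5:kakousix {C,P}; 6:drilkfiak {N,V}; 7:lekit {V}; 8:prapres {C,N}; 9:thoisk {P,R}; 10:sais {C}.
One satisfying assignment: P C P R C V V N P C.
Check: rule 1 satisfied; rule 2 satisfied; rule 3 satisfied; rule 4 satisfied; rule 5 satisfied.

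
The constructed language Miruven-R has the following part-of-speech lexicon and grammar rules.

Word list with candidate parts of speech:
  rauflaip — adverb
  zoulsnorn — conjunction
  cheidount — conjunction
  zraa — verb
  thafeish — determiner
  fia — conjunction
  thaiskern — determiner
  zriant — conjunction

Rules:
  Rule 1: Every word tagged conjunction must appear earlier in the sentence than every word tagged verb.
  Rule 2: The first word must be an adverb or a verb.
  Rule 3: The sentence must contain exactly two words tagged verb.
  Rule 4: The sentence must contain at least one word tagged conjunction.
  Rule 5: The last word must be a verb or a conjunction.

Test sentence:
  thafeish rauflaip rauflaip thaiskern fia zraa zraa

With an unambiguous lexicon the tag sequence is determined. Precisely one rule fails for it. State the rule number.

Fixed tagging: determiner adverb adverb determiner conjunction verb verb.
Rule check: R1 ok, R2 fails, R3 ok, R4 ok, R5 ok.
Only rule 2 fails.

2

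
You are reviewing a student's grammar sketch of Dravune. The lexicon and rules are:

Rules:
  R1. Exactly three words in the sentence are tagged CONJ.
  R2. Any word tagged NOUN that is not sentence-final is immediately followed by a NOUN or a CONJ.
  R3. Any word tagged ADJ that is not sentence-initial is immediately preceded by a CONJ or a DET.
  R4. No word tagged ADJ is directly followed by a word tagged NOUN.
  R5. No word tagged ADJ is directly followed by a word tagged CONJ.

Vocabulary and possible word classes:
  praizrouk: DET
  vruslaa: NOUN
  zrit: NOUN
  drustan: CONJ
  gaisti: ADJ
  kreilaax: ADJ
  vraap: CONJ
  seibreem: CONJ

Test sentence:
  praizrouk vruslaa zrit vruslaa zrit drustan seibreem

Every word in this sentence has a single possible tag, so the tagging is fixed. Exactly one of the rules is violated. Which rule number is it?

1

Fixed tagging: DET NOUN NOUN NOUN NOUN CONJ CONJ.
Rule check: R1 ✗, R2 ✓, R3 ✓, R4 ✓, R5 ✓.
Only rule 1 fails.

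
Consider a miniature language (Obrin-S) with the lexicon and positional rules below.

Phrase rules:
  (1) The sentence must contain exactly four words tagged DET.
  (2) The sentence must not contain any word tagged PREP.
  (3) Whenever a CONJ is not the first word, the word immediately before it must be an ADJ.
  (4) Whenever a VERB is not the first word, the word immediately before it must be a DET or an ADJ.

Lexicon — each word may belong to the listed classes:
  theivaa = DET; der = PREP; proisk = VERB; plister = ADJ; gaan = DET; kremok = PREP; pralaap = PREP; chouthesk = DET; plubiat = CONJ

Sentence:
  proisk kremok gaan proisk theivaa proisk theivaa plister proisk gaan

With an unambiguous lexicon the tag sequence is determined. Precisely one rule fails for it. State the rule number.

2

Fixed tagging: VERB PREP DET VERB DET VERB DET ADJ VERB DET.
Rule check: R1 pass, R2 fail, R3 pass, R4 pass.
Only rule 2 fails.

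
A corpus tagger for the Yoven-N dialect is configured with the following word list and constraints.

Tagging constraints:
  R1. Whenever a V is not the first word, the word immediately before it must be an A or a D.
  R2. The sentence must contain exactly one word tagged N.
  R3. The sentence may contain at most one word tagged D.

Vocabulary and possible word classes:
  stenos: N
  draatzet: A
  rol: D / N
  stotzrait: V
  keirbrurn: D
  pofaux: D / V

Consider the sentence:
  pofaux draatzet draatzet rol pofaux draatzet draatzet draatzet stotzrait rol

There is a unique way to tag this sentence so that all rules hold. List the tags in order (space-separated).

V A A D V A A A V N

Candidates per position — 1:pofaux {D,V}; 2:draatzet {A}; 3:draatzet {A}; 4:rol {D,N}; 5:pofaux {D,V}; 6:draatzet {A}; 7:draatzet {A}; 8:draatzet {A}; 9:stotzrait {V}; 10:rol {D,N}.
The remaining ambiguous positions (1, 4, 5, 10) are resolved jointly — only one combination satisfies every rule.
That leaves exactly one tagging: V A A D V A A A V N.
Checking: rule 1 holds; rule 2 holds; rule 3 holds.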